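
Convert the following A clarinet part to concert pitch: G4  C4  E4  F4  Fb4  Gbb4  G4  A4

Written C4 on the A clarinet sounds as A3, a minor third lower; apply that shift to every note.
G4 -> E4
C4 -> A3
E4 -> C#4
F4 -> D4
Fb4 -> Db4
Gbb4 -> Ebb4
G4 -> E4
A4 -> F#4

E4 A3 C#4 D4 Db4 Ebb4 E4 F#4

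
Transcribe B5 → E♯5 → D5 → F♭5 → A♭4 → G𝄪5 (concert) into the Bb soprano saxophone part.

C#6 F##5 E5 Gb5 Bb4 A##5

Written C4 sounds as Bb3 on the Bb soprano saxophone, so concert pitches are written a major second up.
B5 gives C#6
E#5 gives F##5
D5 gives E5
Fb5 gives Gb5
Ab4 gives Bb4
G##5 gives A##5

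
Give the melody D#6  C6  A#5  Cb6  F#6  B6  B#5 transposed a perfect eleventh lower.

D#6 gives A#4
C6 gives G4
A#5 gives E#4
Cb6 gives Gb4
F#6 gives C#5
B6 gives F#5
B#5 gives F##4

A#4 G4 E#4 Gb4 C#5 F#5 F##4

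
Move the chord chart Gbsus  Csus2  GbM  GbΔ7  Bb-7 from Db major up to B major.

Esus A#sus2 EM EΔ7 G#-7

Db major up to B major is an augmented sixth; each chord root moves by that interval while the quality stays the same.
Gbsus: root Gb up an augmented sixth → E, giving Esus.
Csus2: root C up an augmented sixth → A#, giving A#sus2.
GbM: root Gb up an augmented sixth → E, giving EM.
GbΔ7: root Gb up an augmented sixth → E, giving EΔ7.
Bb-7: root Bb up an augmented sixth → G#, giving G#-7.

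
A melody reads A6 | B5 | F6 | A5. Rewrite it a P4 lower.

E6 F#5 C6 E5

A6 gives E6
B5 gives F#5
F6 gives C6
A5 gives E5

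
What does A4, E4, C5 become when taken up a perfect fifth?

E5 B4 G5

A4 → E5
E4 → B4
C5 → G5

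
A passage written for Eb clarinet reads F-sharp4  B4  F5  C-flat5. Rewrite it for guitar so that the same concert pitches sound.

First find concert pitch: the Eb clarinet sounds a minor third above written, so F-sharp4 B4 F5 C-flat5 sounds A4 D5 Ab5 Ebb5.
Then write for guitar: it sounds a perfect octave below written, so the part must be a perfect octave above concert.
A4 → A5
D5 → D6
Ab5 → Ab6
Ebb5 → Ebb6

A5 D6 Ab6 Ebb6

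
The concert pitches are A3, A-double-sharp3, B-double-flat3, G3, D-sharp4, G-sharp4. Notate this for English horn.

Written C4 sounds as F3 on the English horn, so concert pitches are written a perfect fifth up.
A3 -> E4
A##3 -> E##4
Bbb3 -> Fb4
G3 -> D4
D#4 -> A#4
G#4 -> D#5

E4 E##4 Fb4 D4 A#4 D#5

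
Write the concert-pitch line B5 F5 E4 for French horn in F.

The French horn in F sounds a perfect fifth below written, so the written part must be a perfect fifth above concert — transpose each note up.
B5 to F#6
F5 to C6
E4 to B4

F#6 C6 B4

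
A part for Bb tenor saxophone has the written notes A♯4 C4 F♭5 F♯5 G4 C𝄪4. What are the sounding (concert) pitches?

G#3 Bb2 Ebb4 E4 F3 B#2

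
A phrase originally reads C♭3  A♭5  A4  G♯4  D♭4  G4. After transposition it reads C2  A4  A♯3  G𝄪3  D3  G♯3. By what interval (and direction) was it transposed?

From Cb3 to C2 is 8 letter names — an octave of some quality.
C2 to Cb3 is 11 semitones, which makes it a diminished octave; the second version is lower, so the direction is down.
Checking another pair — G4 → G#3 — gives the same interval.

down a diminished octave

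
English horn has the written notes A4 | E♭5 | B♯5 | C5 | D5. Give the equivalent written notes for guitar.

D5 Ab5 E#6 F5 G5

First find concert pitch: the English horn sounds a perfect fifth below written, so A4 E♭5 B♯5 C5 D5 sounds D4 Ab4 E#5 F4 G4.
Then write for guitar: it sounds a perfect octave below written, so the part must be a perfect octave above concert.
D4 → D5
Ab4 → Ab5
E#5 → E#6
F4 → F5
G4 → G5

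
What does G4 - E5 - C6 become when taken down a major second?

F4 D5 Bb5

G4 to F4
E5 to D5
C6 to Bb5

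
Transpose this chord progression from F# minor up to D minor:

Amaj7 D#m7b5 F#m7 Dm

F# minor up to D minor is a minor sixth; each chord root moves by that interval while the quality stays the same.
Amaj7: root A up a minor sixth → F, giving Fmaj7.
D#m7b5: root D# up a minor sixth → B, giving Bm7b5.
F#m7: root F# up a minor sixth → D, giving Dm7.
Dm: root D up a minor sixth → Bb, giving Bbm.

Fmaj7 Bm7b5 Dm7 Bbm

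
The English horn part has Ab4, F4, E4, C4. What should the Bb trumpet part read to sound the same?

First find concert pitch: the English horn sounds a perfect fifth below written, so Ab4 F4 E4 C4 sounds Db4 Bb3 A3 F3.
Then write for Bb trumpet: it sounds a major second below written, so the part must be a major second above concert.
Db4 → Eb4
Bb3 → C4
A3 → B3
F3 → G3

Eb4 C4 B3 G3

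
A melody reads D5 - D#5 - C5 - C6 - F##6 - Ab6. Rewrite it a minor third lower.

D5 to B4
D#5 to B#4
C5 to A4
C6 to A5
F##6 to D##6
Ab6 to F6

B4 B#4 A4 A5 D##6 F6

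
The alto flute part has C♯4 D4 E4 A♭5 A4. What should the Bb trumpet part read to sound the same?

A#3 B3 C#4 F5 F#4

First find concert pitch: the alto flute sounds a perfect fourth below written, so C♯4 D4 E4 A♭5 A4 sounds G#3 A3 B3 Eb5 E4.
Then write for Bb trumpet: it sounds a major second below written, so the part must be a major second above concert.
G#3 → A#3
A3 → B3
B3 → C#4
Eb5 → F5
E4 → F#4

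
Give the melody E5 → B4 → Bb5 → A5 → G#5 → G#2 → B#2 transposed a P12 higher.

B6 F#6 F7 E7 D#7 D#4 F##4

E5 becomes B6
B4 becomes F#6
Bb5 becomes F7
A5 becomes E7
G#5 becomes D#7
G#2 becomes D#4
B#2 becomes F##4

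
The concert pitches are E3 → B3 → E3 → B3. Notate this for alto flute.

The alto flute sounds a perfect fourth below written, so the written part must be a perfect fourth above concert — transpose each note up.
E3 to A3
B3 to E4
E3 to A3
B3 to E4

A3 E4 A3 E4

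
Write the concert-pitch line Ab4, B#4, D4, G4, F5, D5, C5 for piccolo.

Written C4 sounds as C5 on the piccolo, so concert pitches are written a perfect octave down.
Ab4 to Ab3
B#4 to B#3
D4 to D3
G4 to G3
F5 to F4
D5 to D4
C5 to C4

Ab3 B#3 D3 G3 F4 D4 C4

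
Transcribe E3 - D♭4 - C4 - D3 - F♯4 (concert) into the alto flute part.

A3 Gb4 F4 G3 B4

The alto flute sounds a perfect fourth below written, so the written part must be a perfect fourth above concert — transpose each note up.
E3 gives A3
Db4 gives Gb4
C4 gives F4
D3 gives G3
F#4 gives B4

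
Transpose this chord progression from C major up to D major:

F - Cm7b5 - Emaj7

G Dm7b5 F#maj7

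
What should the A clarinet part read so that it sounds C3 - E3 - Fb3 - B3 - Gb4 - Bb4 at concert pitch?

Written C4 sounds as A3 on the A clarinet, so concert pitches are written a minor third up.
C3 -> Eb3
E3 -> G3
Fb3 -> Abb3
B3 -> D4
Gb4 -> Bbb4
Bb4 -> Db5

Eb3 G3 Abb3 D4 Bbb4 Db5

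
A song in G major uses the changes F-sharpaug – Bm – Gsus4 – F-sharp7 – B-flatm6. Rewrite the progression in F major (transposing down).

Eaug Am Fsus4 E7 Abm6

G major down to F major is a major second; each chord root moves by that interval while the quality stays the same.
F-sharpaug: root F-sharp down a major second → E, giving Eaug.
Bm: root B down a major second → A, giving Am.
Gsus4: root G down a major second → F, giving Fsus4.
F-sharp7: root F-sharp down a major second → E, giving E7.
B-flatm6: root B-flat down a major second → Ab, giving Abm6.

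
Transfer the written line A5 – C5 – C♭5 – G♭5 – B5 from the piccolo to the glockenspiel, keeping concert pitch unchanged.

First find concert pitch: the piccolo sounds a perfect octave above written, so A5 C5 C♭5 G♭5 B5 sounds A6 C6 Cb6 Gb6 B6.
Then write for glockenspiel: it sounds a perfect fifteenth above written, so the part must be a perfect fifteenth below concert.
A6 → A4
C6 → C4
Cb6 → Cb4
Gb6 → Gb4
B6 → B4

A4 C4 Cb4 Gb4 B4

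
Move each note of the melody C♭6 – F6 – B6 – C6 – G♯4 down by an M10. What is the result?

Cb6 becomes Abb4
F6 becomes Db5
B6 becomes G5
C6 becomes Ab4
G#4 becomes E3

Abb4 Db5 G5 Ab4 E3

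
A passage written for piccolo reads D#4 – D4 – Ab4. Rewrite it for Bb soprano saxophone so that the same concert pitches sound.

First find concert pitch: the piccolo sounds a perfect octave above written, so D#4 D4 Ab4 sounds D#5 D5 Ab5.
Then write for Bb soprano saxophone: it sounds a major second below written, so the part must be a major second above concert.
D#5 → E#5
D5 → E5
Ab5 → Bb5

E#5 E5 Bb5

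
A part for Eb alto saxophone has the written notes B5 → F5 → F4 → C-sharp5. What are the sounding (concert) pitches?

D5 Ab4 Ab3 E4

Written C4 on the Eb alto saxophone sounds as Eb3, a major sixth lower; apply that shift to every note.
B5 to D5
F5 to Ab4
F4 to Ab3
C#5 to E4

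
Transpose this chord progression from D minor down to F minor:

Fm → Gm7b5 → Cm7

Abm Bbm7b5 Ebm7

D minor down to F minor is a major sixth; each chord root moves by that interval while the quality stays the same.
Fm: root F down a major sixth → Ab, giving Abm.
Gm7b5: root G down a major sixth → Bb, giving Bbm7b5.
Cm7: root C down a major sixth → Eb, giving Ebm7.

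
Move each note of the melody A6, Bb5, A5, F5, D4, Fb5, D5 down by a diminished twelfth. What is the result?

A6: a twelfth down reaches D, and 18 semitones makes it D#5.
Bb5: a twelfth down reaches E, and 18 semitones makes it E4.
A5: a twelfth down reaches D, and 18 semitones makes it D#4.
A diminished twelfth down from F5 gives B3.
D4: a twelfth down reaches G, and 18 semitones makes it G#2.
Fb5 down a diminished twelfth is Bb3.
A diminished twelfth down from D5 gives G#3.

D#5 E4 D#4 B3 G#2 Bb3 G#3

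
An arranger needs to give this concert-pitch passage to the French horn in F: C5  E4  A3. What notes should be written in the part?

G5 B4 E4

The French horn in F sounds a perfect fifth below written, so the written part must be a perfect fifth above concert — transpose each note up.
C5 → G5
E4 → B4
A3 → E4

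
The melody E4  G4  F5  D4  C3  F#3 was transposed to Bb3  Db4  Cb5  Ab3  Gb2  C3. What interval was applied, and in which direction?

From E4 to Bb3 is 4 letter names — a fourth of some quality.
Bb3 to E4 is 6 semitones, which makes it an augmented fourth; the second version is lower, so the direction is down.
Checking another pair — F#3 → C3 — gives the same interval.

down an augmented fourth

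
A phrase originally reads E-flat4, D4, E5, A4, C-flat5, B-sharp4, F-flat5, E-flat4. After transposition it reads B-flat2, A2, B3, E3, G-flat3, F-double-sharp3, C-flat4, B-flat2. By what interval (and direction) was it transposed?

From Eb4 to Bb2 is 11 letter names — an eleventh of some quality.
Bb2 to Eb4 is 17 semitones, which makes it a perfect eleventh; the second version is lower, so the direction is down.
Checking another pair — Eb4 → Bb2 — gives the same interval.

down a perfect eleventh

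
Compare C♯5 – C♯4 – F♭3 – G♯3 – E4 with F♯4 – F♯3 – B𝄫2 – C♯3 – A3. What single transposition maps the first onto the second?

down a perfect fifth

Take the first pair: C#5 → F#4. C to F spans 5 letter names, so the interval is some kind of fifth.
F#4 to C#5 is 7 semitones, which makes it a perfect fifth; the second version is lower, so the direction is down.
Checking another pair — E4 → A3 — gives the same interval.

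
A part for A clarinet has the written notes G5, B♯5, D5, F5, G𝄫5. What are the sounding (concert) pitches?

E5 G##5 B4 D5 Ebb5

The A clarinet sounds a minor third below written, so transpose each written note down a minor third.
G5 gives E5
B#5 gives G##5
D5 gives B4
F5 gives D5
Gbb5 gives Ebb5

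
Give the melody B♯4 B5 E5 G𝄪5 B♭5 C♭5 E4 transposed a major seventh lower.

C#4 C5 F4 A#4 Cb5 Dbb4 F3

B#4: a seventh down reaches C, and 11 semitones makes it C#4.
A major seventh down from B5 gives C5.
E5 down a major seventh is F4.
G##5: a seventh down reaches A, and 11 semitones makes it A#4.
Bb5: a seventh down reaches C, and 11 semitones makes it Cb5.
A major seventh down from Cb5 gives Dbb4.
E4 down a major seventh is F3.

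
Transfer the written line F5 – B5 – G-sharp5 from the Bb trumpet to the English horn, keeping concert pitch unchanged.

Bb5 E6 C#6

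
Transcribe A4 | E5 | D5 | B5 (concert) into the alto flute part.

D5 A5 G5 E6

The alto flute sounds a perfect fourth below written, so the written part must be a perfect fourth above concert — transpose each note up.
A4 gives D5
E5 gives A5
D5 gives G5
B5 gives E6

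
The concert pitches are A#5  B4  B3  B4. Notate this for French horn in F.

Written C4 sounds as F3 on the French horn in F, so concert pitches are written a perfect fifth up.
A#5 gives E#6
B4 gives F#5
B3 gives F#4
B4 gives F#5

E#6 F#5 F#4 F#5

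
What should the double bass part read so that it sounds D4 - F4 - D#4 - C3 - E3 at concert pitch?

D5 F5 D#5 C4 E4

Written C4 sounds as C3 on the double bass, so concert pitches are written a perfect octave up.
D4 to D5
F4 to F5
D#4 to D#5
C3 to C4
E3 to E4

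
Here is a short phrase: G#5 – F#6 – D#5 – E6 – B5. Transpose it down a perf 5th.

C#5 B5 G#4 A5 E5

G#5 down a perfect fifth is C#5.
F#6: a fifth down reaches B, and 7 semitones makes it B5.
A perfect fifth down from D#5 gives G#4.
E6: a fifth down reaches A, and 7 semitones makes it A5.
A perfect fifth down from B5 gives E5.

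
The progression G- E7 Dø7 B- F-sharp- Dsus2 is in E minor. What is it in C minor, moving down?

Eb- C7 Bbø7 G- D- Bbsus2

E minor down to C minor is a major third; each chord root moves by that interval while the quality stays the same.
G-: root G down a major third → Eb, giving Eb-.
E7: root E down a major third → C, giving C7.
Dø7: root D down a major third → Bb, giving Bbø7.
B-: root B down a major third → G, giving G-.
F-sharp-: root F-sharp down a major third → D, giving D-.
Dsus2: root D down a major third → Bb, giving Bbsus2.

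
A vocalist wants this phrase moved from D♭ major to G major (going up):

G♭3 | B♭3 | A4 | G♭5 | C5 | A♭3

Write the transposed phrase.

D♭ major to G major up is an augmented fourth, so every note moves up by that interval.
Gb3 gives C4
Bb3 gives E4
A4 gives D#5
Gb5 gives C6
C5 gives F#5
Ab3 gives D4

C4 E4 D#5 C6 F#5 D4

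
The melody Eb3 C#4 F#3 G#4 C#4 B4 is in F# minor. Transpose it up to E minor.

Db4 B4 E4 F#5 B4 A5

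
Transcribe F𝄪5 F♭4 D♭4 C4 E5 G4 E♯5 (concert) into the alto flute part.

B#5 Bbb4 Gb4 F4 A5 C5 A#5

Written C4 sounds as G3 on the alto flute, so concert pitches are written a perfect fourth up.
F##5 becomes B#5
Fb4 becomes Bbb4
Db4 becomes Gb4
C4 becomes F4
E5 becomes A5
G4 becomes C5
E#5 becomes A#5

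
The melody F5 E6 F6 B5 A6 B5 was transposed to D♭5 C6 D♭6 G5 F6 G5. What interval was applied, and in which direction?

Take the first pair: F5 → Db5. F to D spans 3 letter names, so the interval is some kind of third.
Db5 to F5 is 4 semitones, which makes it a major third; the second version is lower, so the direction is down.
Checking another pair — B5 → G5 — gives the same interval.

down a major third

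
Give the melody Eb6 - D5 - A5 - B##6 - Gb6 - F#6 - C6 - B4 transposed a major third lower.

Eb6: a third down reaches C, and 4 semitones makes it Cb6.
A major third down from D5 gives Bb4.
A5: a third down reaches F, and 4 semitones makes it F5.
A major third down from B##6 gives G##6.
Gb6 down a major third is Ebb6.
A major third down from F#6 gives D6.
C6 down a major third is Ab5.
B4 down a major third is G4.

Cb6 Bb4 F5 G##6 Ebb6 D6 Ab5 G4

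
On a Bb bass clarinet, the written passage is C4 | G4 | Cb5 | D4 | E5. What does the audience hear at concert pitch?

Bb2 F3 Bbb3 C3 D4

Written C4 on the Bb bass clarinet sounds as Bb2, a major ninth lower; apply that shift to every note.
C4 → Bb2
G4 → F3
Cb5 → Bbb3
D4 → C3
E5 → D4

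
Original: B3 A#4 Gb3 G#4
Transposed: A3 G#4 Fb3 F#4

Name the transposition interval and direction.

down a major second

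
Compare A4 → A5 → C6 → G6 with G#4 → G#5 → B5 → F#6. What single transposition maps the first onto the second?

Take the first pair: A4 → G#4. A to G spans 2 letter names, so the interval is some kind of second.
G#4 to A4 is 1 semitone, which makes it a minor second; the second version is lower, so the direction is down.
Checking another pair — G6 → F#6 — gives the same interval.

down a minor second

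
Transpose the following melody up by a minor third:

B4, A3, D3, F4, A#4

D5 C4 F3 Ab4 C#5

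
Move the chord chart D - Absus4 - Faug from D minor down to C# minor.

C# Gsus4 Eaug

D minor down to C# minor is a minor second; each chord root moves by that interval while the quality stays the same.
D: root D down a minor second → C#, giving C#.
Absus4: root Ab down a minor second → G, giving Gsus4.
Faug: root F down a minor second → E, giving Eaug.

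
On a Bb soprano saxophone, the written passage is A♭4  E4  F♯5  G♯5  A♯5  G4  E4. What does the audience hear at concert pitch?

Gb4 D4 E5 F#5 G#5 F4 D4

The Bb soprano saxophone sounds a major second below written, so transpose each written note down a major second.
Ab4 → Gb4
E4 → D4
F#5 → E5
G#5 → F#5
A#5 → G#5
G4 → F4
E4 → D4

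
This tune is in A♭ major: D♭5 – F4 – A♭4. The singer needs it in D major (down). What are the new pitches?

G4 B3 D4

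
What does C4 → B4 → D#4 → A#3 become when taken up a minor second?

C4 -> Db4
B4 -> C5
D#4 -> E4
A#3 -> B3

Db4 C5 E4 B3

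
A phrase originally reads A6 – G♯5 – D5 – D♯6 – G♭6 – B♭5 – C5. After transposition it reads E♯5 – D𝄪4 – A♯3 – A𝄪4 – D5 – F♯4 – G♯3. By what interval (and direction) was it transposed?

From A6 to E#5 is 11 letter names — an eleventh of some quality.
E#5 to A6 is 16 semitones, which makes it a diminished eleventh; the second version is lower, so the direction is down.
Checking another pair — C5 → G#3 — gives the same interval.

down a diminished eleventh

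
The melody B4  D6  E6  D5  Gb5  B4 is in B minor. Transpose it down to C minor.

C4 Eb5 F5 Eb4 Abb4 C4

From B down to C is a major seventh; apply that to each pitch.
B4 → C4
D6 → Eb5
E6 → F5
D5 → Eb4
Gb5 → Abb4
B4 → C4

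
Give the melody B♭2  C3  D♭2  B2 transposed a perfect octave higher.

Bb3 C4 Db3 B3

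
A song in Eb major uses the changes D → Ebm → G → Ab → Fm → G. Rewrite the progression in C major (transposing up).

B Cm E F Dm E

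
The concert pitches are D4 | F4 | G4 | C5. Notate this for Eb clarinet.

Written C4 sounds as Eb4 on the Eb clarinet, so concert pitches are written a minor third down.
D4 → B3
F4 → D4
G4 → E4
C5 → A4

B3 D4 E4 A4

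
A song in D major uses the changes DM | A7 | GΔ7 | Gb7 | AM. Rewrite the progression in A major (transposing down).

AM E7 DΔ7 Db7 EM

D major down to A major is a perfect fourth; each chord root moves by that interval while the quality stays the same.
DM: root D down a perfect fourth → A, giving AM.
A7: root A down a perfect fourth → E, giving E7.
GΔ7: root G down a perfect fourth → D, giving DΔ7.
Gb7: root Gb down a perfect fourth → Db, giving Db7.
AM: root A down a perfect fourth → E, giving EM.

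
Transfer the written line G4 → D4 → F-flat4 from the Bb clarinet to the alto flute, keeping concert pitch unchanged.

First find concert pitch: the Bb clarinet sounds a major second below written, so G4 D4 F-flat4 sounds F4 C4 Ebb4.
Then write for alto flute: it sounds a perfect fourth below written, so the part must be a perfect fourth above concert.
F4 → Bb4
C4 → F4
Ebb4 → Abb4

Bb4 F4 Abb4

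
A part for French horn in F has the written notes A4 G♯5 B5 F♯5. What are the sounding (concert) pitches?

D4 C#5 E5 B4

The French horn in F sounds a perfect fifth below written, so transpose each written note down a perfect fifth.
A4 → D4
G#5 → C#5
B5 → E5
F#5 → B4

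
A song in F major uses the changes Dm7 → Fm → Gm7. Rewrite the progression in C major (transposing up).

Am7 Cm Dm7

F major up to C major is a perfect fifth; each chord root moves by that interval while the quality stays the same.
Dm7: root D up a perfect fifth → A, giving Am7.
Fm: root F up a perfect fifth → C, giving Cm.
Gm7: root G up a perfect fifth → D, giving Dm7.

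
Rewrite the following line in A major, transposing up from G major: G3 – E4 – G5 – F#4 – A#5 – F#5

From G up to A is a major second; apply that to each pitch.
G3 becomes A3
E4 becomes F#4
G5 becomes A5
F#4 becomes G#4
A#5 becomes B#5
F#5 becomes G#5

A3 F#4 A5 G#4 B#5 G#5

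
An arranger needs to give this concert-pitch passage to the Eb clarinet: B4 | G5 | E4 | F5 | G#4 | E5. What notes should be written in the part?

The Eb clarinet sounds a minor third above written, so the written part must be a minor third below concert — transpose each note down.
B4 becomes G#4
G5 becomes E5
E4 becomes C#4
F5 becomes D5
G#4 becomes E#4
E5 becomes C#5

G#4 E5 C#4 D5 E#4 C#5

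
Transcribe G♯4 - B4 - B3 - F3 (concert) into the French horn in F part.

D#5 F#5 F#4 C4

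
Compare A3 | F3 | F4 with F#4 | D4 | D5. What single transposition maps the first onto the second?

From A3 to F#4 is 6 letter names — a sixth of some quality.
A3 to F#4 is 9 semitones, which makes it a major sixth; the second version is higher, so the direction is up.
Checking another pair — F4 → D5 — gives the same interval.

up a major sixth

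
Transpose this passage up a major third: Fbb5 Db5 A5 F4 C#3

Abb5 F5 C#6 A4 E#3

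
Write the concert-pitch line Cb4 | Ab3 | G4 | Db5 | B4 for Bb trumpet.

Written C4 sounds as Bb3 on the Bb trumpet, so concert pitches are written a major second up.
Cb4 -> Db4
Ab3 -> Bb3
G4 -> A4
Db5 -> Eb5
B4 -> C#5

Db4 Bb3 A4 Eb5 C#5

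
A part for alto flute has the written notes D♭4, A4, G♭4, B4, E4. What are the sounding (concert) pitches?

Ab3 E4 Db4 F#4 B3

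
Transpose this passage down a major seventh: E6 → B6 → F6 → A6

F5 C6 Gb5 Bb5

E6 down a major seventh is F5.
A major seventh down from B6 gives C6.
A major seventh down from F6 gives Gb5.
A6 down a major seventh is Bb5.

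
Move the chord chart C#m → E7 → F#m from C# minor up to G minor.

C# minor up to G minor is a diminished fifth; each chord root moves by that interval while the quality stays the same.
C#m: root C# up a diminished fifth → G, giving Gm.
E7: root E up a diminished fifth → Bb, giving Bb7.
F#m: root F# up a diminished fifth → C, giving Cm.

Gm Bb7 Cm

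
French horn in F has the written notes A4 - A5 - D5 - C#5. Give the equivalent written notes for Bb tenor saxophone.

E5 E6 A5 G#5

First find concert pitch: the French horn in F sounds a perfect fifth below written, so A4 A5 D5 C#5 sounds D4 D5 G4 F#4.
Then write for Bb tenor saxophone: it sounds a major ninth below written, so the part must be a major ninth above concert.
D4 → E5
D5 → E6
G4 → A5
F#4 → G#5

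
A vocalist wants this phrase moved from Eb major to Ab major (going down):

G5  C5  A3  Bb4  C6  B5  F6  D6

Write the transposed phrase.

C5 F4 D3 Eb4 F5 E5 Bb5 G5

Eb major to Ab major down is a perfect fifth, so every note moves down by that interval.
G5 → C5
C5 → F4
A3 → D3
Bb4 → Eb4
C6 → F5
B5 → E5
F6 → Bb5
D6 → G5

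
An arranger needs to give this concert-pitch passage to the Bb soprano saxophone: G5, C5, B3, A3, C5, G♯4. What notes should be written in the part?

A5 D5 C#4 B3 D5 A#4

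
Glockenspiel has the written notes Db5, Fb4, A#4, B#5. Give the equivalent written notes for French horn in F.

First find concert pitch: the glockenspiel sounds a perfect fifteenth above written, so Db5 Fb4 A#4 B#5 sounds Db7 Fb6 A#6 B#7.
Then write for French horn in F: it sounds a perfect fifth below written, so the part must be a perfect fifth above concert.
Db7 → Ab7
Fb6 → Cb7
A#6 → E#7
B#7 → F##8

Ab7 Cb7 E#7 F##8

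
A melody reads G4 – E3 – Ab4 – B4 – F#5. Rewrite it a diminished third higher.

Bbb4 Gb3 Cbb5 Db5 Ab5

G4 → Bbb4
E3 → Gb3
Ab4 → Cbb5
B4 → Db5
F#5 → Ab5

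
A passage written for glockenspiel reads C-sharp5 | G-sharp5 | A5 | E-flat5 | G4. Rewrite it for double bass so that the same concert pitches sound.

First find concert pitch: the glockenspiel sounds a perfect fifteenth above written, so C-sharp5 G-sharp5 A5 E-flat5 G4 sounds C#7 G#7 A7 Eb7 G6.
Then write for double bass: it sounds a perfect octave below written, so the part must be a perfect octave above concert.
C#7 → C#8
G#7 → G#8
A7 → A8
Eb7 → Eb8
G6 → G7

C#8 G#8 A8 Eb8 G7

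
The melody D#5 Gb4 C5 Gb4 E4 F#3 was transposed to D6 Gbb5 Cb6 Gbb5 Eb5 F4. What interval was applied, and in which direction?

up a diminished octave

Take the first pair: D#5 → D6. D to D spans 8 letter names, so the interval is some kind of octave.
D#5 to D6 is 11 semitones, which makes it a diminished octave; the second version is higher, so the direction is up.
Checking another pair — F#3 → F4 — gives the same interval.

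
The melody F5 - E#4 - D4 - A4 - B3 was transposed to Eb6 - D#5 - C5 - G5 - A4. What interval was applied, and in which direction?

up a minor seventh

Take the first pair: F5 → Eb6. F to E spans 7 letter names, so the interval is some kind of seventh.
F5 to Eb6 is 10 semitones, which makes it a minor seventh; the second version is higher, so the direction is up.
Checking another pair — B3 → A4 — gives the same interval.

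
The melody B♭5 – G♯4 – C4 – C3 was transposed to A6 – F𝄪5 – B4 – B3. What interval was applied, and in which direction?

up a major seventh

Take the first pair: Bb5 → A6. B to A spans 7 letter names, so the interval is some kind of seventh.
Bb5 to A6 is 11 semitones, which makes it a major seventh; the second version is higher, so the direction is up.
Checking another pair — C3 → B3 — gives the same interval.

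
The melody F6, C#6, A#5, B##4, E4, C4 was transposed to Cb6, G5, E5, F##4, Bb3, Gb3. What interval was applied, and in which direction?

down an augmented fourth

Take the first pair: F6 → Cb6. F to C spans 4 letter names, so the interval is some kind of fourth.
Cb6 to F6 is 6 semitones, which makes it an augmented fourth; the second version is lower, so the direction is down.
Checking another pair — C4 → Gb3 — gives the same interval.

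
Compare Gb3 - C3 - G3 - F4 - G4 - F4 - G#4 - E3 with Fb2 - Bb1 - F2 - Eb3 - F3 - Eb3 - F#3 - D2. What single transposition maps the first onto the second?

From Gb3 to Fb2 is 9 letter names — a ninth of some quality.
Fb2 to Gb3 is 14 semitones, which makes it a major ninth; the second version is lower, so the direction is down.
Checking another pair — E3 → D2 — gives the same interval.

down a major ninth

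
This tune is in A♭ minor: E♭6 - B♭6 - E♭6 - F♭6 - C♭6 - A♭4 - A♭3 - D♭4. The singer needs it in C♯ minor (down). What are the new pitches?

G#5 D#6 G#5 A5 E5 C#4 C#3 F#3

A♭ minor to C♯ minor down is a diminished sixth, so every note moves down by that interval.
Eb6 → G#5
Bb6 → D#6
Eb6 → G#5
Fb6 → A5
Cb6 → E5
Ab4 → C#4
Ab3 → C#3
Db4 → F#3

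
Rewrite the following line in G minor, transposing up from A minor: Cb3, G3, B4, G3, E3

From A up to G is a minor seventh; apply that to each pitch.
Cb3 → Bbb3
G3 → F4
B4 → A5
G3 → F4
E3 → D4

Bbb3 F4 A5 F4 D4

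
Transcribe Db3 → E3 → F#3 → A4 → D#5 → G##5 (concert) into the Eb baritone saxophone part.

Written C4 sounds as Eb2 on the Eb baritone saxophone, so concert pitches are written a major thirteenth up.
Db3 -> Bb4
E3 -> C#5
F#3 -> D#5
A4 -> F#6
D#5 -> B#6
G##5 -> E##7

Bb4 C#5 D#5 F#6 B#6 E##7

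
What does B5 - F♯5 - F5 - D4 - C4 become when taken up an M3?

D#6 A#5 A5 F#4 E4

B5 becomes D#6
F#5 becomes A#5
F5 becomes A5
D4 becomes F#4
C4 becomes E4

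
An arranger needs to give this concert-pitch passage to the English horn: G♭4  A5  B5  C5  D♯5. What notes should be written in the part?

Written C4 sounds as F3 on the English horn, so concert pitches are written a perfect fifth up.
Gb4 -> Db5
A5 -> E6
B5 -> F#6
C5 -> G5
D#5 -> A#5

Db5 E6 F#6 G5 A#5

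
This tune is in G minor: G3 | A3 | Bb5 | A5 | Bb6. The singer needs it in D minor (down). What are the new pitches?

From G down to D is a perfect fourth; apply that to each pitch.
G3 gives D3
A3 gives E3
Bb5 gives F5
A5 gives E5
Bb6 gives F6

D3 E3 F5 E5 F6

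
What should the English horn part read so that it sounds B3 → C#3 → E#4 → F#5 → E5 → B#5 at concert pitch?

F#4 G#3 B#4 C#6 B5 F##6

Written C4 sounds as F3 on the English horn, so concert pitches are written a perfect fifth up.
B3 -> F#4
C#3 -> G#3
E#4 -> B#4
F#5 -> C#6
E5 -> B5
B#5 -> F##6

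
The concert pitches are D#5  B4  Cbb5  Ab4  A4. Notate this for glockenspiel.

D#3 B2 Cbb3 Ab2 A2

Written C4 sounds as C6 on the glockenspiel, so concert pitches are written a perfect fifteenth down.
D#5 to D#3
B4 to B2
Cbb5 to Cbb3
Ab4 to Ab2
A4 to A2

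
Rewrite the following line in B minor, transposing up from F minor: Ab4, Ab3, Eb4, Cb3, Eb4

D5 D4 A4 F3 A4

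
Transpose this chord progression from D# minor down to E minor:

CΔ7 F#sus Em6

D# minor down to E minor is a major seventh; each chord root moves by that interval while the quality stays the same.
CΔ7: root C down a major seventh → Db, giving DbΔ7.
F#sus: root F# down a major seventh → G, giving Gsus.
Em6: root E down a major seventh → F, giving Fm6.

DbΔ7 Gsus Fm6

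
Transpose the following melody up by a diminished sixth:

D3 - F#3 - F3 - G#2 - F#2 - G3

A diminished sixth up from D3 gives Bbb3.
F#3: a sixth up reaches D, and 7 semitones makes it Db4.
A diminished sixth up from F3 gives Dbb4.
A diminished sixth up from G#2 gives Eb3.
F#2 up a diminished sixth is Db3.
A diminished sixth up from G3 gives Ebb4.

Bbb3 Db4 Dbb4 Eb3 Db3 Ebb4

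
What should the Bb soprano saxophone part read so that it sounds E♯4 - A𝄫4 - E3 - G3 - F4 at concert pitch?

The Bb soprano saxophone sounds a major second below written, so the written part must be a major second above concert — transpose each note up.
E#4 becomes F##4
Abb4 becomes Bbb4
E3 becomes F#3
G3 becomes A3
F4 becomes G4

F##4 Bbb4 F#3 A3 G4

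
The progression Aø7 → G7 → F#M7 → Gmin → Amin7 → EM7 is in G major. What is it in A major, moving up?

Bø7 A7 G#M7 Amin Bmin7 F#M7

G major up to A major is a major second; each chord root moves by that interval while the quality stays the same.
Aø7: root A up a major second → B, giving Bø7.
G7: root G up a major second → A, giving A7.
F#M7: root F# up a major second → G#, giving G#M7.
Gmin: root G up a major second → A, giving Amin.
Amin7: root A up a major second → B, giving Bmin7.
EM7: root E up a major second → F#, giving F#M7.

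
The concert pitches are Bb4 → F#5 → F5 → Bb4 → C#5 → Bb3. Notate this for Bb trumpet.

Written C4 sounds as Bb3 on the Bb trumpet, so concert pitches are written a major second up.
Bb4 -> C5
F#5 -> G#5
F5 -> G5
Bb4 -> C5
C#5 -> D#5
Bb3 -> C4

C5 G#5 G5 C5 D#5 C4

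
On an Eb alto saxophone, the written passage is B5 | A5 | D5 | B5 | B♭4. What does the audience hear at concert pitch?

D5 C5 F4 D5 Db4

Written C4 on the Eb alto saxophone sounds as Eb3, a major sixth lower; apply that shift to every note.
B5 gives D5
A5 gives C5
D5 gives F4
B5 gives D5
Bb4 gives Db4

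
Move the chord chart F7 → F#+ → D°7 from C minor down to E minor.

C minor down to E minor is a minor sixth; each chord root moves by that interval while the quality stays the same.
F7: root F down a minor sixth → A, giving A7.
F#+: root F# down a minor sixth → A#, giving A#+.
D°7: root D down a minor sixth → F#, giving F#°7.

A7 A#+ F#°7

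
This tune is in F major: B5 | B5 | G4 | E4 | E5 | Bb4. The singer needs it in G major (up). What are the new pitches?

C#6 C#6 A4 F#4 F#5 C5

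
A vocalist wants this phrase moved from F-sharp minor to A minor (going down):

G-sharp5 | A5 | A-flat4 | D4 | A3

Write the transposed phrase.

From F-sharp down to A is a major sixth; apply that to each pitch.
G#5 becomes B4
A5 becomes C5
Ab4 becomes Cb4
D4 becomes F3
A3 becomes C3

B4 C5 Cb4 F3 C3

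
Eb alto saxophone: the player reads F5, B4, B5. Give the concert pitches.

Written C4 on the Eb alto saxophone sounds as Eb3, a major sixth lower; apply that shift to every note.
F5 becomes Ab4
B4 becomes D4
B5 becomes D5

Ab4 D4 D5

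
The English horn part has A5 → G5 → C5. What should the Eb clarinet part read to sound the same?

First find concert pitch: the English horn sounds a perfect fifth below written, so A5 G5 C5 sounds D5 C5 F4.
Then write for Eb clarinet: it sounds a minor third above written, so the part must be a minor third below concert.
D5 → B4
C5 → A4
F4 → D4

B4 A4 D4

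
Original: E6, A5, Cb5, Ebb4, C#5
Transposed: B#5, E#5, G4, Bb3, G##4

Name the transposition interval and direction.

From E6 to B#5 is 4 letter names — a fourth of some quality.
B#5 to E6 is 4 semitones, which makes it a diminished fourth; the second version is lower, so the direction is down.
Checking another pair — C#5 → G##4 — gives the same interval.

down a diminished fourth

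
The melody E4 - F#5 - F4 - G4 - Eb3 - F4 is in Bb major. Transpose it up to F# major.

B#4 C##6 C#5 D#5 B3 C#5

From Bb up to F# is an augmented fifth; apply that to each pitch.
E4 becomes B#4
F#5 becomes C##6
F4 becomes C#5
G4 becomes D#5
Eb3 becomes B3
F4 becomes C#5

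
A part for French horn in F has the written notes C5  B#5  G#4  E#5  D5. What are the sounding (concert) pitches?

F4 E#5 C#4 A#4 G4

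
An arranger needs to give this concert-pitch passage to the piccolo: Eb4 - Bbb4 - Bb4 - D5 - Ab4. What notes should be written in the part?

Written C4 sounds as C5 on the piccolo, so concert pitches are written a perfect octave down.
Eb4 becomes Eb3
Bbb4 becomes Bbb3
Bb4 becomes Bb3
D5 becomes D4
Ab4 becomes Ab3

Eb3 Bbb3 Bb3 D4 Ab3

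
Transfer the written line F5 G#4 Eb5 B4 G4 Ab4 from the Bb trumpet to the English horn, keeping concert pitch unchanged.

Bb5 C#5 Ab5 E5 C5 Db5

First find concert pitch: the Bb trumpet sounds a major second below written, so F5 G#4 Eb5 B4 G4 Ab4 sounds Eb5 F#4 Db5 A4 F4 Gb4.
Then write for English horn: it sounds a perfect fifth below written, so the part must be a perfect fifth above concert.
Eb5 → Bb5
F#4 → C#5
Db5 → Ab5
A4 → E5
F4 → C5
Gb4 → Db5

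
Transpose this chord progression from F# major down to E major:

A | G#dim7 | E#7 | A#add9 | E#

G F#dim7 D#7 G#add9 D#

F# major down to E major is a major second; each chord root moves by that interval while the quality stays the same.
A: root A down a major second → G, giving G.
G#dim7: root G# down a major second → F#, giving F#dim7.
E#7: root E# down a major second → D#, giving D#7.
A#add9: root A# down a major second → G#, giving G#add9.
E#: root E# down a major second → D#, giving D#.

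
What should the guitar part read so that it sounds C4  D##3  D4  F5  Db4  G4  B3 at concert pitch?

C5 D##4 D5 F6 Db5 G5 B4

The guitar sounds a perfect octave below written, so the written part must be a perfect octave above concert — transpose each note up.
C4 becomes C5
D##3 becomes D##4
D4 becomes D5
F5 becomes F6
Db4 becomes Db5
G4 becomes G5
B3 becomes B4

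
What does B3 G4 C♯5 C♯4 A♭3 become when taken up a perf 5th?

F#4 D5 G#5 G#4 Eb4

A perfect fifth up from B3 gives F#4.
G4: a fifth up reaches D, and 7 semitones makes it D5.
C#5: a fifth up reaches G, and 7 semitones makes it G#5.
C#4: a fifth up reaches G, and 7 semitones makes it G#4.
Ab3 up a perfect fifth is Eb4.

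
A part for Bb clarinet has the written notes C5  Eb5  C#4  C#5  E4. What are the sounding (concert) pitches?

Bb4 Db5 B3 B4 D4

The Bb clarinet sounds a major second below written, so transpose each written note down a major second.
C5 -> Bb4
Eb5 -> Db5
C#4 -> B3
C#5 -> B4
E4 -> D4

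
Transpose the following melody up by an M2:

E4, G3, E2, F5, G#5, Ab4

F#4 A3 F#2 G5 A#5 Bb4

E4: a second up reaches F, and 2 semitones makes it F#4.
A major second up from G3 gives A3.
E2: a second up reaches F, and 2 semitones makes it F#2.
F5: a second up reaches G, and 2 semitones makes it G5.
G#5 up a major second is A#5.
A major second up from Ab4 gives Bb4.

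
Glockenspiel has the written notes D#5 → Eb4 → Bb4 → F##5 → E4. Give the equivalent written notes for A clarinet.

F#7 Gb6 Db7 A#7 G6

First find concert pitch: the glockenspiel sounds a perfect fifteenth above written, so D#5 Eb4 Bb4 F##5 E4 sounds D#7 Eb6 Bb6 F##7 E6.
Then write for A clarinet: it sounds a minor third below written, so the part must be a minor third above concert.
D#7 → F#7
Eb6 → Gb6
Bb6 → Db7
F##7 → A#7
E6 → G6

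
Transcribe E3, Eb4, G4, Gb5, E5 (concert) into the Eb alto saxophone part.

C#4 C5 E5 Eb6 C#6

The Eb alto saxophone sounds a major sixth below written, so the written part must be a major sixth above concert — transpose each note up.
E3 -> C#4
Eb4 -> C5
G4 -> E5
Gb5 -> Eb6
E5 -> C#6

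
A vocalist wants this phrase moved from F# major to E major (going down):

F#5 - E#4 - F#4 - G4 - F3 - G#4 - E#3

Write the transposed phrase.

E5 D#4 E4 F4 Eb3 F#4 D#3

F# major to E major down is a major second, so every note moves down by that interval.
F#5 gives E5
E#4 gives D#4
F#4 gives E4
G4 gives F4
F3 gives Eb3
G#4 gives F#4
E#3 gives D#3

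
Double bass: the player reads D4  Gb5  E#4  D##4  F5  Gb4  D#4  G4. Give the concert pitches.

Written C4 on the double bass sounds as C3, a perfect octave lower; apply that shift to every note.
D4 -> D3
Gb5 -> Gb4
E#4 -> E#3
D##4 -> D##3
F5 -> F4
Gb4 -> Gb3
D#4 -> D#3
G4 -> G3

D3 Gb4 E#3 D##3 F4 Gb3 D#3 G3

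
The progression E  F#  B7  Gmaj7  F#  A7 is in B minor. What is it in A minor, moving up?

D E A7 Fmaj7 E G7

B minor up to A minor is a minor seventh; each chord root moves by that interval while the quality stays the same.
E: root E up a minor seventh → D, giving D.
F#: root F# up a minor seventh → E, giving E.
B7: root B up a minor seventh → A, giving A7.
Gmaj7: root G up a minor seventh → F, giving Fmaj7.
F#: root F# up a minor seventh → E, giving E.
A7: root A up a minor seventh → G, giving G7.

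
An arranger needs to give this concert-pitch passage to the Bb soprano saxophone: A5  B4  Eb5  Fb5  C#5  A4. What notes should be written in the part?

B5 C#5 F5 Gb5 D#5 B4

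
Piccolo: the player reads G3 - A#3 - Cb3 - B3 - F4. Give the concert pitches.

G4 A#4 Cb4 B4 F5

The piccolo sounds a perfect octave above written, so transpose each written note up a perfect octave.
G3 to G4
A#3 to A#4
Cb3 to Cb4
B3 to B4
F4 to F5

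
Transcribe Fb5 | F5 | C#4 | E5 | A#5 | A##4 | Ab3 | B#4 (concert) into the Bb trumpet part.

Gb5 G5 D#4 F#5 B#5 B##4 Bb3 C##5

The Bb trumpet sounds a major second below written, so the written part must be a major second above concert — transpose each note up.
Fb5 -> Gb5
F5 -> G5
C#4 -> D#4
E5 -> F#5
A#5 -> B#5
A##4 -> B##4
Ab3 -> Bb3
B#4 -> C##5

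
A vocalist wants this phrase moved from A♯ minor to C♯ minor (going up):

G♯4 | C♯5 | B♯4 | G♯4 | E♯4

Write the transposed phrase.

B4 E5 D#5 B4 G#4

A♯ minor to C♯ minor up is a minor third, so every note moves up by that interval.
G#4 gives B4
C#5 gives E5
B#4 gives D#5
G#4 gives B4
E#4 gives G#4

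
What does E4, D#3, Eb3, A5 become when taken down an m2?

D#4 C##3 D3 G#5

A minor second down from E4 gives D#4.
D#3: a second down reaches C, and 1 semitone makes it C##3.
A minor second down from Eb3 gives D3.
A5 down a minor second is G#5.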